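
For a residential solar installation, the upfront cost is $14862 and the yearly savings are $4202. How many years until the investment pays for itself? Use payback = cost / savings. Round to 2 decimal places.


Simple payback period = initial cost / annual savings
Payback = 14862 / 4202
Payback = 3.54 years

3.54


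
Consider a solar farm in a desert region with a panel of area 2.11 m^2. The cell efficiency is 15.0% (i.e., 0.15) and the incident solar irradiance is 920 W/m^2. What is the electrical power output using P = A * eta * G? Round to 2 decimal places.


Use the solar power formula P = A * eta * G.
Given: A = 2.11 m^2, eta = 0.15, G = 920 W/m^2
P = 2.11 * 0.15 * 920
P = 291.18 W

291.18


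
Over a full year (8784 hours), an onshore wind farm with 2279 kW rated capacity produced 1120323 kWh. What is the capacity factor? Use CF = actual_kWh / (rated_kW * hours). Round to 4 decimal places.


Capacity factor = actual output / maximum possible output
Maximum possible = rated * hours = 2279 * 8784 = 20018736 kWh
CF = 1120323 / 20018736
CF = 0.0560

0.0560


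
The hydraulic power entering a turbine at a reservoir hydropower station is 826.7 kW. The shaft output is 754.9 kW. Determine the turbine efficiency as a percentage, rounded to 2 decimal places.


Turbine efficiency = (output power / input power) * 100
eta = (754.9 / 826.7) * 100
eta = 91.31%

91.31


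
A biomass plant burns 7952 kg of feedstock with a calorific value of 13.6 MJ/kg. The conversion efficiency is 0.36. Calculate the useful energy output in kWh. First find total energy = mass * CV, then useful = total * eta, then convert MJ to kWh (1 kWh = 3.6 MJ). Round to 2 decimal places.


Total energy = mass * CV = 7952 * 13.6 = 108147.2 MJ
Useful energy = total * eta = 108147.2 * 0.36 = 38932.99 MJ
Convert to kWh: 38932.99 / 3.6
Useful energy = 10814.72 kWh

10814.72


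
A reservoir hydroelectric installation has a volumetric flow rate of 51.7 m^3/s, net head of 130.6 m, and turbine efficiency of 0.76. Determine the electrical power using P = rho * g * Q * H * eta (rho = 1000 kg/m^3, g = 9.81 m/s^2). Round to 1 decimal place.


Apply the hydropower formula P = rho * g * Q * H * eta
rho * g = 1000 * 9.81 = 9810.0
P = 9810.0 * 51.7 * 130.6 * 0.76
P = 50340360.3 W

50340360.3


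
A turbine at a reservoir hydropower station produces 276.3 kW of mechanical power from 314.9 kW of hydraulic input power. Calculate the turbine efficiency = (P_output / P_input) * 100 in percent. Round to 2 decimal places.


Turbine efficiency = (output power / input power) * 100
eta = (276.3 / 314.9) * 100
eta = 87.74%

87.74


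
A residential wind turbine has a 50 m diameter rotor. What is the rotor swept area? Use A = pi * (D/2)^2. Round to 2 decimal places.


Compute the rotor radius:
  r = D / 2 = 50 / 2 = 25.0 m
Calculate swept area:
  A = pi * r^2 = pi * 25.0^2
  A = 1963.50 m^2

1963.50


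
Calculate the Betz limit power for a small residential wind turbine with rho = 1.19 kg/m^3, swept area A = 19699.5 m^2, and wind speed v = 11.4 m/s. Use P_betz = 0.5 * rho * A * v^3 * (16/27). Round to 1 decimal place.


The Betz coefficient Cp_max = 16/27 = 0.5926
v^3 = 11.4^3 = 1481.544
P_betz = 0.5 * rho * A * v^3 * Cp_max
P_betz = 0.5 * 1.19 * 19699.5 * 1481.544 * 0.5926
P_betz = 10290653.2 W

10290653.2


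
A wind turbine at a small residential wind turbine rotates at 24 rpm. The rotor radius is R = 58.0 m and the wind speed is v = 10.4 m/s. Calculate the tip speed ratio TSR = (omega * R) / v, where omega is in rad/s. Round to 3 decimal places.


Convert rotational speed to rad/s:
  omega = 24 * 2 * pi / 60 = 2.5133 rad/s
Compute tip speed:
  v_tip = omega * R = 2.5133 * 58.0 = 145.77 m/s
Tip speed ratio:
  TSR = v_tip / v_wind = 145.77 / 10.4 = 14.016

14.016


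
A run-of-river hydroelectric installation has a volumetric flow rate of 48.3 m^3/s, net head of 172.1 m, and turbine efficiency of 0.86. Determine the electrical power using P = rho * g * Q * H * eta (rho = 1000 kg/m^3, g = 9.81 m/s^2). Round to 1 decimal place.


Apply the hydropower formula P = rho * g * Q * H * eta
rho * g = 1000 * 9.81 = 9810.0
P = 9810.0 * 48.3 * 172.1 * 0.86
P = 70128646.9 W

70128646.9


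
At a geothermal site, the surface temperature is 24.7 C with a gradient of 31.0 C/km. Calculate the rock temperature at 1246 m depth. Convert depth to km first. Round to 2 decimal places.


Convert depth to km: 1246 / 1000 = 1.246 km
Temperature increase = gradient * depth_km = 31.0 * 1.246 = 38.63 C
Temperature at depth = T_surface + delta_T = 24.7 + 38.63
T = 63.33 C

63.33


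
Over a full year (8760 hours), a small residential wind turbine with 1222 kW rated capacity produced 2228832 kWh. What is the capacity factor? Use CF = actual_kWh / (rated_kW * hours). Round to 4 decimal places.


Capacity factor = actual output / maximum possible output
Maximum possible = rated * hours = 1222 * 8760 = 10704720 kWh
CF = 2228832 / 10704720
CF = 0.2082

0.2082


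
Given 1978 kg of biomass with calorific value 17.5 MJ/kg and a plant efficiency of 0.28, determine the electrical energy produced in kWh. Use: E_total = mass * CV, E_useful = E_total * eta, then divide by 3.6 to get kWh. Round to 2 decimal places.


Total energy = mass * CV = 1978 * 17.5 = 34615.0 MJ
Useful energy = total * eta = 34615.0 * 0.28 = 9692.2 MJ
Convert to kWh: 9692.2 / 3.6
Useful energy = 2692.28 kWh

2692.28


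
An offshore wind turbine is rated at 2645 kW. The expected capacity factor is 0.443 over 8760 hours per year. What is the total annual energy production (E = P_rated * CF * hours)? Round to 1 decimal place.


Annual energy = rated_kW * capacity_factor * hours_per_year
Given: P_rated = 2645 kW, CF = 0.443, hours = 8760
E = 2645 * 0.443 * 8760
E = 10264398.6 kWh

10264398.6


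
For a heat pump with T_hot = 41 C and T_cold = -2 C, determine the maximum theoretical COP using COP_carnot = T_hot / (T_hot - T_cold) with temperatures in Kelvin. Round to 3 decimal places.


Convert to Kelvin:
  T_hot = 41 + 273.15 = 314.15 K
  T_cold = -2 + 273.15 = 271.15 K
Apply Carnot COP formula:
  COP = T_hot_K / (T_hot_K - T_cold_K) = 314.15 / 43.0
  COP = 7.306

7.306


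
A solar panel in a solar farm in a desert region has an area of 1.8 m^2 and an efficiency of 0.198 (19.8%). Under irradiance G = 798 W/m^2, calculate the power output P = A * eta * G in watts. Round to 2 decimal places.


Use the solar power formula P = A * eta * G.
Given: A = 1.8 m^2, eta = 0.198, G = 798 W/m^2
P = 1.8 * 0.198 * 798
P = 284.41 W

284.41


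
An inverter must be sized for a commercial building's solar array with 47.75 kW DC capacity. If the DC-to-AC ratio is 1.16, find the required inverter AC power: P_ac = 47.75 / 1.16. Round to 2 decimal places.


The inverter AC capacity is determined by the DC/AC ratio.
Given: P_dc = 47.75 kW, DC/AC ratio = 1.16
P_ac = P_dc / ratio = 47.75 / 1.16
P_ac = 41.16 kW

41.16


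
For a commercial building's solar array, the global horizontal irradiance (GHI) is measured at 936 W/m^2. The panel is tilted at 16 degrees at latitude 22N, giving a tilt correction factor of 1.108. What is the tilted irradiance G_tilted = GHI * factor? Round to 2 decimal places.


Identify the given values:
  GHI = 936 W/m^2, tilt correction factor = 1.108
Apply the formula G_tilted = GHI * factor:
  G_tilted = 936 * 1.108
  G_tilted = 1037.09 W/m^2

1037.09


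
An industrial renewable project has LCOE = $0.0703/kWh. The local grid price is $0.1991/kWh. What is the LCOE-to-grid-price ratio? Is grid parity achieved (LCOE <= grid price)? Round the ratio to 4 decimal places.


Compare LCOE to grid price:
  LCOE = $0.0703/kWh, Grid price = $0.1991/kWh
  Ratio = LCOE / grid_price = 0.0703 / 0.1991 = 0.3531
  Grid parity achieved (ratio <= 1)? yes

0.3531


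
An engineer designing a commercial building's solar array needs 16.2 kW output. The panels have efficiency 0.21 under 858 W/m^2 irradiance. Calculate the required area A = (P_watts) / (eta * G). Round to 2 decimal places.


Convert target power to watts: P = 16.2 * 1000 = 16200.0 W
Compute denominator: eta * G = 0.21 * 858 = 180.18
Required area A = P / (eta * G) = 16200.0 / 180.18
A = 89.91 m^2

89.91


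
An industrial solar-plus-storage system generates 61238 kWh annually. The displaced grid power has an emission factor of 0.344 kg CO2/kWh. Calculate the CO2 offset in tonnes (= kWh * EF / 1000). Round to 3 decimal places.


CO2 offset in kg = generation * emission_factor
CO2 offset = 61238 * 0.344 = 21065.87 kg
Convert to tonnes:
  CO2 offset = 21065.87 / 1000 = 21.066 tonnes

21.066


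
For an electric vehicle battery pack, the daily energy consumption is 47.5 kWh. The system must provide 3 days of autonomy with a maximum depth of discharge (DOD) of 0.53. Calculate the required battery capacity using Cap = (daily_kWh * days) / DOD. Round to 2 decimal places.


Total energy needed = daily * days = 47.5 * 3 = 142.5 kWh
Account for depth of discharge:
  Cap = total_energy / DOD = 142.5 / 0.53
  Cap = 268.87 kWh

268.87


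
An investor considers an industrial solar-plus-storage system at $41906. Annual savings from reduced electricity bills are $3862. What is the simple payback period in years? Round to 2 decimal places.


Simple payback period = initial cost / annual savings
Payback = 41906 / 3862
Payback = 10.85 years

10.85


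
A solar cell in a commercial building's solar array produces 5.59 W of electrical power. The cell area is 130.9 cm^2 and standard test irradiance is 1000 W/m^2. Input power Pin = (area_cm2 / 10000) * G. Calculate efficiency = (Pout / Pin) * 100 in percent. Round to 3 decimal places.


First compute the input power:
  Pin = area_cm2 / 10000 * G = 130.9 / 10000 * 1000 = 13.09 W
Then compute efficiency:
  Efficiency = (Pout / Pin) * 100 = (5.59 / 13.09) * 100
  Efficiency = 42.704%

42.704


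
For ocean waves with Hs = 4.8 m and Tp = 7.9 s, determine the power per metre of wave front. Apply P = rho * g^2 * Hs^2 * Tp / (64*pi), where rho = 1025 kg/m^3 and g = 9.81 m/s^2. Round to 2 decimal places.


Apply wave power formula:
  g^2 = 9.81^2 = 96.2361
  Hs^2 = 4.8^2 = 23.04
  Numerator = rho * g^2 * Hs^2 * Tp = 1025 * 96.2361 * 23.04 * 7.9 = 17954422.73
  Denominator = 64 * pi = 201.0619
  P = 17954422.73 / 201.0619 = 89297.97 W/m

89297.97


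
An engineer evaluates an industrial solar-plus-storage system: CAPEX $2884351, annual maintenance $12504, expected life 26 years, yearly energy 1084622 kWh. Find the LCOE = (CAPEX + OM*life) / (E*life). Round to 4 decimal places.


Total cost = CAPEX + OM * lifetime = 2884351 + 12504 * 26 = 2884351 + 325104 = 3209455
Total generation = annual * lifetime = 1084622 * 26 = 28200172 kWh
LCOE = 3209455 / 28200172
LCOE = 0.1138 $/kWh

0.1138


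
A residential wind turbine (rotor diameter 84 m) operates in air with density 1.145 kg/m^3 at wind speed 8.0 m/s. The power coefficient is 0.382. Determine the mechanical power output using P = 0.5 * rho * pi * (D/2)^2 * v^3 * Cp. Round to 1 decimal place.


Step 1 -- Compute swept area:
  A = pi * (D/2)^2 = pi * (84/2)^2 = 5541.77 m^2
Step 2 -- Apply wind power equation:
  P = 0.5 * rho * A * v^3 * Cp
  v^3 = 8.0^3 = 512.0
  P = 0.5 * 1.145 * 5541.77 * 512.0 * 0.382
  P = 620522.1 W

620522.1


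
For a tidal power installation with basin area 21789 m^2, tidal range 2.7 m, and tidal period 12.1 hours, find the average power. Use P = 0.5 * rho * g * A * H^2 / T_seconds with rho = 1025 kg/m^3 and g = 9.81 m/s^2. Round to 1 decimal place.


Convert period to seconds: T = 12.1 * 3600 = 43560.0 s
H^2 = 2.7^2 = 7.29
P = 0.5 * rho * g * A * H^2 / T
P = 0.5 * 1025 * 9.81 * 21789 * 7.29 / 43560.0
P = 18333.3 W

18333.3


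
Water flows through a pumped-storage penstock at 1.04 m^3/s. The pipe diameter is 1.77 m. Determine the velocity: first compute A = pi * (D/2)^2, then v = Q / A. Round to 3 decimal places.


Compute pipe cross-sectional area:
  A = pi * (D/2)^2 = pi * (1.77/2)^2 = 2.4606 m^2
Calculate velocity:
  v = Q / A = 1.04 / 2.4606
  v = 0.423 m/s

0.423


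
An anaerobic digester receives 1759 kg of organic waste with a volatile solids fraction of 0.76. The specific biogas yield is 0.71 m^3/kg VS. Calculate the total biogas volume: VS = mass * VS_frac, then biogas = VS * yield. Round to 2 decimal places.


Compute volatile solids:
  VS = mass * VS_fraction = 1759 * 0.76 = 1336.84 kg
Calculate biogas volume:
  Biogas = VS * specific_yield = 1336.84 * 0.71
  Biogas = 949.16 m^3

949.16


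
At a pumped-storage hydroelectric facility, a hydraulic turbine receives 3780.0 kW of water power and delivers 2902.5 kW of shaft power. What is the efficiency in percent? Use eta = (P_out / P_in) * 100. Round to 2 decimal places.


Turbine efficiency = (output power / input power) * 100
eta = (2902.5 / 3780.0) * 100
eta = 76.79%

76.79


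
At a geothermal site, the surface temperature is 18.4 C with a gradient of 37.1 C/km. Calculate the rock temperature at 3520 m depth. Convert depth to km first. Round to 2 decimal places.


Convert depth to km: 3520 / 1000 = 3.52 km
Temperature increase = gradient * depth_km = 37.1 * 3.52 = 130.59 C
Temperature at depth = T_surface + delta_T = 18.4 + 130.59
T = 148.99 C

148.99


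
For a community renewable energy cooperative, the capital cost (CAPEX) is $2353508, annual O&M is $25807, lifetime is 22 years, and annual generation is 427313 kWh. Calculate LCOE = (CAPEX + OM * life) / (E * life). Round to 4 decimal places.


Total cost = CAPEX + OM * lifetime = 2353508 + 25807 * 22 = 2353508 + 567754 = 2921262
Total generation = annual * lifetime = 427313 * 22 = 9400886 kWh
LCOE = 2921262 / 9400886
LCOE = 0.3107 $/kWh

0.3107


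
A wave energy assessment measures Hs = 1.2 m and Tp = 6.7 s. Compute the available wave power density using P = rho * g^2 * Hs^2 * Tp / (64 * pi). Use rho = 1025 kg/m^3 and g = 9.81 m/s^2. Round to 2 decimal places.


Apply wave power formula:
  g^2 = 9.81^2 = 96.2361
  Hs^2 = 1.2^2 = 1.44
  Numerator = rho * g^2 * Hs^2 * Tp = 1025 * 96.2361 * 1.44 * 6.7 = 951698.04
  Denominator = 64 * pi = 201.0619
  P = 951698.04 / 201.0619 = 4733.36 W/m

4733.36


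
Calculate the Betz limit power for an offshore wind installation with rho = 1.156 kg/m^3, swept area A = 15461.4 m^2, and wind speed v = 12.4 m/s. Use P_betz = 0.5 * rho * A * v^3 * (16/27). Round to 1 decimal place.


The Betz coefficient Cp_max = 16/27 = 0.5926
v^3 = 12.4^3 = 1906.624
P_betz = 0.5 * rho * A * v^3 * Cp_max
P_betz = 0.5 * 1.156 * 15461.4 * 1906.624 * 0.5926
P_betz = 10097129.5 W

10097129.5


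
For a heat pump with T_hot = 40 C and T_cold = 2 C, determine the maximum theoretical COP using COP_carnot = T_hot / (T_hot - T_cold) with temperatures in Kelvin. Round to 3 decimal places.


Convert to Kelvin:
  T_hot = 40 + 273.15 = 313.15 K
  T_cold = 2 + 273.15 = 275.15 K
Apply Carnot COP formula:
  COP = T_hot_K / (T_hot_K - T_cold_K) = 313.15 / 38.0
  COP = 8.241

8.241


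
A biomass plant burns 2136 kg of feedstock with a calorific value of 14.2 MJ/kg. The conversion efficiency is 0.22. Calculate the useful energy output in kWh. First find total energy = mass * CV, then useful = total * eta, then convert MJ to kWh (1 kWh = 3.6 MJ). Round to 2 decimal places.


Total energy = mass * CV = 2136 * 14.2 = 30331.2 MJ
Useful energy = total * eta = 30331.2 * 0.22 = 6672.86 MJ
Convert to kWh: 6672.86 / 3.6
Useful energy = 1853.57 kWh

1853.57


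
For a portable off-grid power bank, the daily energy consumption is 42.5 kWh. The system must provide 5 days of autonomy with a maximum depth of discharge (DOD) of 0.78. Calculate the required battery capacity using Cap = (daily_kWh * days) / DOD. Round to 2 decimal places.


Total energy needed = daily * days = 42.5 * 5 = 212.5 kWh
Account for depth of discharge:
  Cap = total_energy / DOD = 212.5 / 0.78
  Cap = 272.44 kWh

272.44


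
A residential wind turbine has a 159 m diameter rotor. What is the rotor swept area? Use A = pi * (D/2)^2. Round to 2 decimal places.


Compute the rotor radius:
  r = D / 2 = 159 / 2 = 79.5 m
Calculate swept area:
  A = pi * r^2 = pi * 79.5^2
  A = 19855.65 m^2

19855.65


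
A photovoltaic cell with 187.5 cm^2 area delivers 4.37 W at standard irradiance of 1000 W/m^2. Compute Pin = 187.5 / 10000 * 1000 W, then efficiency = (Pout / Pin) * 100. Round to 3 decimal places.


First compute the input power:
  Pin = area_cm2 / 10000 * G = 187.5 / 10000 * 1000 = 18.75 W
Then compute efficiency:
  Efficiency = (Pout / Pin) * 100 = (4.37 / 18.75) * 100
  Efficiency = 23.307%

23.307


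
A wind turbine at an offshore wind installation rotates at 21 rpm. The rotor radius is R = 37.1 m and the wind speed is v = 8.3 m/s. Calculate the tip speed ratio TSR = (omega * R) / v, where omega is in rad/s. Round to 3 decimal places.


Convert rotational speed to rad/s:
  omega = 21 * 2 * pi / 60 = 2.1991 rad/s
Compute tip speed:
  v_tip = omega * R = 2.1991 * 37.1 = 81.587 m/s
Tip speed ratio:
  TSR = v_tip / v_wind = 81.587 / 8.3 = 9.830

9.830


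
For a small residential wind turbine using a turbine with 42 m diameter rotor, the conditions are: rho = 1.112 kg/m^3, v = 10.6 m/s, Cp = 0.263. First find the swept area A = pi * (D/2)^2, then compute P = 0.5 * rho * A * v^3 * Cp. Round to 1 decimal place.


Step 1 -- Compute swept area:
  A = pi * (D/2)^2 = pi * (42/2)^2 = 1385.44 m^2
Step 2 -- Apply wind power equation:
  P = 0.5 * rho * A * v^3 * Cp
  v^3 = 10.6^3 = 1191.016
  P = 0.5 * 1.112 * 1385.44 * 1191.016 * 0.263
  P = 241288.5 W

241288.5


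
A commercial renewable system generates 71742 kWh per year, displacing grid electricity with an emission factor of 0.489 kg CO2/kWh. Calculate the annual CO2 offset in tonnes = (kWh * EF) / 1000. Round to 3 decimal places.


CO2 offset in kg = generation * emission_factor
CO2 offset = 71742 * 0.489 = 35081.84 kg
Convert to tonnes:
  CO2 offset = 35081.84 / 1000 = 35.082 tonnes

35.082


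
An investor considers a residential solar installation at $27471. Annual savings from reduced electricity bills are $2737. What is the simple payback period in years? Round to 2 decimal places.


Simple payback period = initial cost / annual savings
Payback = 27471 / 2737
Payback = 10.04 years

10.04


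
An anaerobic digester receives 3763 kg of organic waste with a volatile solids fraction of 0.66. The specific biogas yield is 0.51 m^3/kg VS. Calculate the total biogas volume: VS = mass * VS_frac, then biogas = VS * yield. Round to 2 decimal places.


Compute volatile solids:
  VS = mass * VS_fraction = 3763 * 0.66 = 2483.58 kg
Calculate biogas volume:
  Biogas = VS * specific_yield = 2483.58 * 0.51
  Biogas = 1266.63 m^3

1266.63


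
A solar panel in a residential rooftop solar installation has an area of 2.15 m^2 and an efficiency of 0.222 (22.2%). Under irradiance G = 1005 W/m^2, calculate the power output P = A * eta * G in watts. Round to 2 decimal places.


Use the solar power formula P = A * eta * G.
Given: A = 2.15 m^2, eta = 0.222, G = 1005 W/m^2
P = 2.15 * 0.222 * 1005
P = 479.69 W

479.69


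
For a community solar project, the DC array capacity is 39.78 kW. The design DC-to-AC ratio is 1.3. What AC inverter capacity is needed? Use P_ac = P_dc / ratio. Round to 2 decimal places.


The inverter AC capacity is determined by the DC/AC ratio.
Given: P_dc = 39.78 kW, DC/AC ratio = 1.3
P_ac = P_dc / ratio = 39.78 / 1.3
P_ac = 30.60 kW

30.60


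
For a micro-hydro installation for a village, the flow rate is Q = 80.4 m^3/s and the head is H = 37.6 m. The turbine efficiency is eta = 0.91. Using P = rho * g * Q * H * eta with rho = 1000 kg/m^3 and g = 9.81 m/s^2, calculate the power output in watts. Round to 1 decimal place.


Apply the hydropower formula P = rho * g * Q * H * eta
rho * g = 1000 * 9.81 = 9810.0
P = 9810.0 * 80.4 * 37.6 * 0.91
P = 26986980.4 W

26986980.4


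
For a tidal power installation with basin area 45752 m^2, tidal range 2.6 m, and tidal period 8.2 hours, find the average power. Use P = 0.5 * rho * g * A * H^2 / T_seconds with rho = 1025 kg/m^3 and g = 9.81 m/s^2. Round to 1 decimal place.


Convert period to seconds: T = 8.2 * 3600 = 29520.0 s
H^2 = 2.6^2 = 6.76
P = 0.5 * rho * g * A * H^2 / T
P = 0.5 * 1025 * 9.81 * 45752 * 6.76 / 29520.0
P = 52674.8 W

52674.8


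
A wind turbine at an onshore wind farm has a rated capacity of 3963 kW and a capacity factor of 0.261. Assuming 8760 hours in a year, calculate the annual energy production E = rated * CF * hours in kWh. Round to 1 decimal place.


Annual energy = rated_kW * capacity_factor * hours_per_year
Given: P_rated = 3963 kW, CF = 0.261, hours = 8760
E = 3963 * 0.261 * 8760
E = 9060844.7 kWh

9060844.7


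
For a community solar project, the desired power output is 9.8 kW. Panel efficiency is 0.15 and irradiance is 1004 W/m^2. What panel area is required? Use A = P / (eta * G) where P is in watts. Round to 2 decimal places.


Convert target power to watts: P = 9.8 * 1000 = 9800.0 W
Compute denominator: eta * G = 0.15 * 1004 = 150.6
Required area A = P / (eta * G) = 9800.0 / 150.6
A = 65.07 m^2

65.07


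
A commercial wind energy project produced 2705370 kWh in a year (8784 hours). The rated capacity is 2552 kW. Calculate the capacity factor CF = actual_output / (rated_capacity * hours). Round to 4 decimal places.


Capacity factor = actual output / maximum possible output
Maximum possible = rated * hours = 2552 * 8784 = 22416768 kWh
CF = 2705370 / 22416768
CF = 0.1207

0.1207


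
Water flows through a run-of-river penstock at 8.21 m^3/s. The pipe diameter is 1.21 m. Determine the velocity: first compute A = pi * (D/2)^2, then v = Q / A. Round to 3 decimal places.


Compute pipe cross-sectional area:
  A = pi * (D/2)^2 = pi * (1.21/2)^2 = 1.1499 m^2
Calculate velocity:
  v = Q / A = 8.21 / 1.1499
  v = 7.140 m/s

7.140


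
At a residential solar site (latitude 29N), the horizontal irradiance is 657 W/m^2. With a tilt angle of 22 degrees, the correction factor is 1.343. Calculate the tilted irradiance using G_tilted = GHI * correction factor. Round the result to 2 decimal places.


Identify the given values:
  GHI = 657 W/m^2, tilt correction factor = 1.343
Apply the formula G_tilted = GHI * factor:
  G_tilted = 657 * 1.343
  G_tilted = 882.35 W/m^2

882.35


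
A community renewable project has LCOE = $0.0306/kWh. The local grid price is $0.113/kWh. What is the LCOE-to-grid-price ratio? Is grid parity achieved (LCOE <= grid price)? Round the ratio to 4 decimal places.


Compare LCOE to grid price:
  LCOE = $0.0306/kWh, Grid price = $0.113/kWh
  Ratio = LCOE / grid_price = 0.0306 / 0.113 = 0.2708
  Grid parity achieved (ratio <= 1)? yes

0.2708


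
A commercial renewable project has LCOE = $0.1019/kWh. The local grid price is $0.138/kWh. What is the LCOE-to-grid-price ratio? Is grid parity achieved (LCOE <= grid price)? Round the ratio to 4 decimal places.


Compare LCOE to grid price:
  LCOE = $0.1019/kWh, Grid price = $0.138/kWh
  Ratio = LCOE / grid_price = 0.1019 / 0.138 = 0.7384
  Grid parity achieved (ratio <= 1)? yes

0.7384


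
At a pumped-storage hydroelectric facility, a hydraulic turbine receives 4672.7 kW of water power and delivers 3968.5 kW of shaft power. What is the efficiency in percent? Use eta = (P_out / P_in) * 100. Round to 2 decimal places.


Turbine efficiency = (output power / input power) * 100
eta = (3968.5 / 4672.7) * 100
eta = 84.93%

84.93


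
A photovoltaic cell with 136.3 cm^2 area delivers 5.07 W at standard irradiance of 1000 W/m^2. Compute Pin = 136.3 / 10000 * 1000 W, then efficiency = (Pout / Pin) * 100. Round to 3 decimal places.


First compute the input power:
  Pin = area_cm2 / 10000 * G = 136.3 / 10000 * 1000 = 13.63 W
Then compute efficiency:
  Efficiency = (Pout / Pin) * 100 = (5.07 / 13.63) * 100
  Efficiency = 37.197%

37.197


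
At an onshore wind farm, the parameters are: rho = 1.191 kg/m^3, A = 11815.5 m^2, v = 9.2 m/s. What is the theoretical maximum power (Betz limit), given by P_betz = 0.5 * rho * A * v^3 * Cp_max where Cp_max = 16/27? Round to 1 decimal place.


The Betz coefficient Cp_max = 16/27 = 0.5926
v^3 = 9.2^3 = 778.688
P_betz = 0.5 * rho * A * v^3 * Cp_max
P_betz = 0.5 * 1.191 * 11815.5 * 778.688 * 0.5926
P_betz = 3246785.3 W

3246785.3


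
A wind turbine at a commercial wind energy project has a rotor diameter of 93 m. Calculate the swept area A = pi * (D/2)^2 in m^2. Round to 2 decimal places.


Compute the rotor radius:
  r = D / 2 = 93 / 2 = 46.5 m
Calculate swept area:
  A = pi * r^2 = pi * 46.5^2
  A = 6792.91 m^2

6792.91


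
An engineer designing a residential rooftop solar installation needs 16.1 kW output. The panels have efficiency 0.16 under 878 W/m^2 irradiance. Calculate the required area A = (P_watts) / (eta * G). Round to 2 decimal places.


Convert target power to watts: P = 16.1 * 1000 = 16100.0 W
Compute denominator: eta * G = 0.16 * 878 = 140.48
Required area A = P / (eta * G) = 16100.0 / 140.48
A = 114.61 m^2

114.61


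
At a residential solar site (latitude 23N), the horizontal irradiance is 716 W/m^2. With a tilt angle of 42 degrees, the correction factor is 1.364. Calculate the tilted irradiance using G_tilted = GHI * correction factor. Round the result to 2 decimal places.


Identify the given values:
  GHI = 716 W/m^2, tilt correction factor = 1.364
Apply the formula G_tilted = GHI * factor:
  G_tilted = 716 * 1.364
  G_tilted = 976.62 W/m^2

976.62


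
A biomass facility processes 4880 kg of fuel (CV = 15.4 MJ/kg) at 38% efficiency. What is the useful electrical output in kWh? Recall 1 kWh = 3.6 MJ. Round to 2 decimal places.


Total energy = mass * CV = 4880 * 15.4 = 75152.0 MJ
Useful energy = total * eta = 75152.0 * 0.38 = 28557.76 MJ
Convert to kWh: 28557.76 / 3.6
Useful energy = 7932.71 kWh

7932.71


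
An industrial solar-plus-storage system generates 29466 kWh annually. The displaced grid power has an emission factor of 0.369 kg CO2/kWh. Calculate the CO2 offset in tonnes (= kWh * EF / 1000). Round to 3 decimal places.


CO2 offset in kg = generation * emission_factor
CO2 offset = 29466 * 0.369 = 10872.95 kg
Convert to tonnes:
  CO2 offset = 10872.95 / 1000 = 10.873 tonnes

10.873


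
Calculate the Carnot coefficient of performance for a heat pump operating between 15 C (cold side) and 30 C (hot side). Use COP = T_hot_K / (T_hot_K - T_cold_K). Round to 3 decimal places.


Convert to Kelvin:
  T_hot = 30 + 273.15 = 303.15 K
  T_cold = 15 + 273.15 = 288.15 K
Apply Carnot COP formula:
  COP = T_hot_K / (T_hot_K - T_cold_K) = 303.15 / 15.0
  COP = 20.210

20.210


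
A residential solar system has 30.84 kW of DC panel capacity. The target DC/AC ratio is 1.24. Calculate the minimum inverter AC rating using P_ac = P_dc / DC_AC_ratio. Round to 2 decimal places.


The inverter AC capacity is determined by the DC/AC ratio.
Given: P_dc = 30.84 kW, DC/AC ratio = 1.24
P_ac = P_dc / ratio = 30.84 / 1.24
P_ac = 24.87 kW

24.87


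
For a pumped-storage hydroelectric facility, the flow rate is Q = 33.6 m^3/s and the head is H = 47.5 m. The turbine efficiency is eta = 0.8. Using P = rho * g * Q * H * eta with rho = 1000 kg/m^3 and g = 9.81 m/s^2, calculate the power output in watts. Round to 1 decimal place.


Apply the hydropower formula P = rho * g * Q * H * eta
rho * g = 1000 * 9.81 = 9810.0
P = 9810.0 * 33.6 * 47.5 * 0.8
P = 12525408.0 W

12525408.0


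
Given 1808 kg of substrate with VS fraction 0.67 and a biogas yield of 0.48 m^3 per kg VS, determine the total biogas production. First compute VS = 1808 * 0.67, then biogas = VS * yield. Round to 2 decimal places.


Compute volatile solids:
  VS = mass * VS_fraction = 1808 * 0.67 = 1211.36 kg
Calculate biogas volume:
  Biogas = VS * specific_yield = 1211.36 * 0.48
  Biogas = 581.45 m^3

581.45


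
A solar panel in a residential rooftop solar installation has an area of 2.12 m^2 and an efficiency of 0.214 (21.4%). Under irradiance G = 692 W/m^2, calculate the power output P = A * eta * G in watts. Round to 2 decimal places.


Use the solar power formula P = A * eta * G.
Given: A = 2.12 m^2, eta = 0.214, G = 692 W/m^2
P = 2.12 * 0.214 * 692
P = 313.95 W

313.95


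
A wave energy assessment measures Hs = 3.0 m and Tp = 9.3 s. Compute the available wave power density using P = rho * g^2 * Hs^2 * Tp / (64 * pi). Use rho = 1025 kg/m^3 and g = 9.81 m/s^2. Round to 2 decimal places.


Apply wave power formula:
  g^2 = 9.81^2 = 96.2361
  Hs^2 = 3.0^2 = 9.0
  Numerator = rho * g^2 * Hs^2 * Tp = 1025 * 96.2361 * 9.0 * 9.3 = 8256335.61
  Denominator = 64 * pi = 201.0619
  P = 8256335.61 / 201.0619 = 41063.64 W/m

41063.64


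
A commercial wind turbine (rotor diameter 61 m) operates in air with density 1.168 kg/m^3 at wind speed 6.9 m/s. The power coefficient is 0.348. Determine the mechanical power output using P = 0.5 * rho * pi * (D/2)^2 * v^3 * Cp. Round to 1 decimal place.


Step 1 -- Compute swept area:
  A = pi * (D/2)^2 = pi * (61/2)^2 = 2922.47 m^2
Step 2 -- Apply wind power equation:
  P = 0.5 * rho * A * v^3 * Cp
  v^3 = 6.9^3 = 328.509
  P = 0.5 * 1.168 * 2922.47 * 328.509 * 0.348
  P = 195114.2 W

195114.2


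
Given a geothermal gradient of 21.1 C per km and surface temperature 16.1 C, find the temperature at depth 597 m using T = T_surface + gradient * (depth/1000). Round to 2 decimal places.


Convert depth to km: 597 / 1000 = 0.597 km
Temperature increase = gradient * depth_km = 21.1 * 0.597 = 12.6 C
Temperature at depth = T_surface + delta_T = 16.1 + 12.6
T = 28.70 C

28.70


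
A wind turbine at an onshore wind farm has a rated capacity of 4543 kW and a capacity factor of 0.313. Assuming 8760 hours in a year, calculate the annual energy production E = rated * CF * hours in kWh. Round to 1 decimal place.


Annual energy = rated_kW * capacity_factor * hours_per_year
Given: P_rated = 4543 kW, CF = 0.313, hours = 8760
E = 4543 * 0.313 * 8760
E = 12456360.8 kWh

12456360.8


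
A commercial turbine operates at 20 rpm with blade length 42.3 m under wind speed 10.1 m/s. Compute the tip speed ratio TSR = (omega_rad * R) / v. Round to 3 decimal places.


Convert rotational speed to rad/s:
  omega = 20 * 2 * pi / 60 = 2.0944 rad/s
Compute tip speed:
  v_tip = omega * R = 2.0944 * 42.3 = 88.593 m/s
Tip speed ratio:
  TSR = v_tip / v_wind = 88.593 / 10.1 = 8.772

8.772


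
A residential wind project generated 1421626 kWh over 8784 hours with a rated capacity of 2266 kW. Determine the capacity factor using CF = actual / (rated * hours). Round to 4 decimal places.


Capacity factor = actual output / maximum possible output
Maximum possible = rated * hours = 2266 * 8784 = 19904544 kWh
CF = 1421626 / 19904544
CF = 0.0714

0.0714


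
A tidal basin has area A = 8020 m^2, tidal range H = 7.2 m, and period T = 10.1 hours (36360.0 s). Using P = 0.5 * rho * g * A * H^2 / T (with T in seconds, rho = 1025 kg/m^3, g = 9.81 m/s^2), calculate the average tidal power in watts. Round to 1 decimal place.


Convert period to seconds: T = 10.1 * 3600 = 36360.0 s
H^2 = 7.2^2 = 51.84
P = 0.5 * rho * g * A * H^2 / T
P = 0.5 * 1025 * 9.81 * 8020 * 51.84 / 36360.0
P = 57488.2 W

57488.2


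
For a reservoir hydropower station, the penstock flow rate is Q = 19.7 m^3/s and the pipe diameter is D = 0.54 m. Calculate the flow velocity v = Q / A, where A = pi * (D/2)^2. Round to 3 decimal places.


Compute pipe cross-sectional area:
  A = pi * (D/2)^2 = pi * (0.54/2)^2 = 0.229 m^2
Calculate velocity:
  v = Q / A = 19.7 / 0.229
  v = 86.018 m/s

86.018


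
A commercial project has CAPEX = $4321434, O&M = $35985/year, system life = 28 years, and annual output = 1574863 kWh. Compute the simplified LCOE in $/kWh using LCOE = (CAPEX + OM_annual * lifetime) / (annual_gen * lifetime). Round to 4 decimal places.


Total cost = CAPEX + OM * lifetime = 4321434 + 35985 * 28 = 4321434 + 1007580 = 5329014
Total generation = annual * lifetime = 1574863 * 28 = 44096164 kWh
LCOE = 5329014 / 44096164
LCOE = 0.1208 $/kWh

0.1208


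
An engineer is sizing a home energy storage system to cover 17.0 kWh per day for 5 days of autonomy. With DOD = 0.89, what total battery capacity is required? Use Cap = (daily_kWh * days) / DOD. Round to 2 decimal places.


Total energy needed = daily * days = 17.0 * 5 = 85.0 kWh
Account for depth of discharge:
  Cap = total_energy / DOD = 85.0 / 0.89
  Cap = 95.51 kWh

95.51


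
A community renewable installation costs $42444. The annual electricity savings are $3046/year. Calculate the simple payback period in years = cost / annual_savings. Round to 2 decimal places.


Simple payback period = initial cost / annual savings
Payback = 42444 / 3046
Payback = 13.93 years

13.93


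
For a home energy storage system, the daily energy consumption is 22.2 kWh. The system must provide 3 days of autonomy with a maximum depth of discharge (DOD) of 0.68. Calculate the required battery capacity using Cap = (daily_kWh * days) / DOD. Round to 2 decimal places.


Total energy needed = daily * days = 22.2 * 3 = 66.6 kWh
Account for depth of discharge:
  Cap = total_energy / DOD = 66.6 / 0.68
  Cap = 97.94 kWh

97.94


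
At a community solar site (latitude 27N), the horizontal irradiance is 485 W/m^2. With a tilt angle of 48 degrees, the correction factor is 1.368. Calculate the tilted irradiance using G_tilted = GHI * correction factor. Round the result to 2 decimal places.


Identify the given values:
  GHI = 485 W/m^2, tilt correction factor = 1.368
Apply the formula G_tilted = GHI * factor:
  G_tilted = 485 * 1.368
  G_tilted = 663.48 W/m^2

663.48


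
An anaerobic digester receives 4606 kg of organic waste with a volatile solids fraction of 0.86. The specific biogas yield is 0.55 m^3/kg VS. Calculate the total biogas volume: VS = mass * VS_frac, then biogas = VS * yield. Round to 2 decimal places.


Compute volatile solids:
  VS = mass * VS_fraction = 4606 * 0.86 = 3961.16 kg
Calculate biogas volume:
  Biogas = VS * specific_yield = 3961.16 * 0.55
  Biogas = 2178.64 m^3

2178.64


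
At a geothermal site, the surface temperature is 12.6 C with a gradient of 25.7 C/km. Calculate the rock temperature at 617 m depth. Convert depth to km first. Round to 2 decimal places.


Convert depth to km: 617 / 1000 = 0.617 km
Temperature increase = gradient * depth_km = 25.7 * 0.617 = 15.86 C
Temperature at depth = T_surface + delta_T = 12.6 + 15.86
T = 28.46 C

28.46


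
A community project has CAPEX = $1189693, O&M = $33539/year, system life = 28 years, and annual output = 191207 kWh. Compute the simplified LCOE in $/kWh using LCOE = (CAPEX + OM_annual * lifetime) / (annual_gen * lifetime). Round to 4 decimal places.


Total cost = CAPEX + OM * lifetime = 1189693 + 33539 * 28 = 1189693 + 939092 = 2128785
Total generation = annual * lifetime = 191207 * 28 = 5353796 kWh
LCOE = 2128785 / 5353796
LCOE = 0.3976 $/kWh

0.3976


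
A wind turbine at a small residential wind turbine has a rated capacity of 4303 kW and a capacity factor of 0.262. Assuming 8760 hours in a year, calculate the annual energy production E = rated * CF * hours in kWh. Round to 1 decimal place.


Annual energy = rated_kW * capacity_factor * hours_per_year
Given: P_rated = 4303 kW, CF = 0.262, hours = 8760
E = 4303 * 0.262 * 8760
E = 9875901.4 kWh

9875901.4


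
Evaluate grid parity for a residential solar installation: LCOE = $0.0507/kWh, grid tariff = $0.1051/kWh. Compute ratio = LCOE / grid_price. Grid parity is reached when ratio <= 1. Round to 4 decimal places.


Compare LCOE to grid price:
  LCOE = $0.0507/kWh, Grid price = $0.1051/kWh
  Ratio = LCOE / grid_price = 0.0507 / 0.1051 = 0.4824
  Grid parity achieved (ratio <= 1)? yes

0.4824


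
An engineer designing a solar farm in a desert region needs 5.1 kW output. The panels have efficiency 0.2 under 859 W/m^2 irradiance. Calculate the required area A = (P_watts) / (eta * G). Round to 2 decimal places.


Convert target power to watts: P = 5.1 * 1000 = 5100.0 W
Compute denominator: eta * G = 0.2 * 859 = 171.8
Required area A = P / (eta * G) = 5100.0 / 171.8
A = 29.69 m^2

29.69


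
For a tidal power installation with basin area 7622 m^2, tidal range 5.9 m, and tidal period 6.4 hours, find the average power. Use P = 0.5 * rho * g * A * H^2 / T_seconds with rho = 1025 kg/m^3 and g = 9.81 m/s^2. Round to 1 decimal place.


Convert period to seconds: T = 6.4 * 3600 = 23040.0 s
H^2 = 5.9^2 = 34.81
P = 0.5 * rho * g * A * H^2 / T
P = 0.5 * 1025 * 9.81 * 7622 * 34.81 / 23040.0
P = 57896.6 W

57896.6


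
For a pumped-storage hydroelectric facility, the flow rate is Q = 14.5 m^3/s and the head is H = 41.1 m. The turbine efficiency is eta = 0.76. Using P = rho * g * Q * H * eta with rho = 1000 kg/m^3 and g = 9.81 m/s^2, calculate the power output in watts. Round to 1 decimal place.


Apply the hydropower formula P = rho * g * Q * H * eta
rho * g = 1000 * 9.81 = 9810.0
P = 9810.0 * 14.5 * 41.1 * 0.76
P = 4443164.8 W

4443164.8


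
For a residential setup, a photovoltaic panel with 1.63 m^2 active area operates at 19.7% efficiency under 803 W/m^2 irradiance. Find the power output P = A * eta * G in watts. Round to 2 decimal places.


Use the solar power formula P = A * eta * G.
Given: A = 1.63 m^2, eta = 0.197, G = 803 W/m^2
P = 1.63 * 0.197 * 803
P = 257.85 W

257.85


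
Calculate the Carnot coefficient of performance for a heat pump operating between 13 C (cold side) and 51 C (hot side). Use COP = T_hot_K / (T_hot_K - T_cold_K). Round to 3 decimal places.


Convert to Kelvin:
  T_hot = 51 + 273.15 = 324.15 K
  T_cold = 13 + 273.15 = 286.15 K
Apply Carnot COP formula:
  COP = T_hot_K / (T_hot_K - T_cold_K) = 324.15 / 38.0
  COP = 8.530

8.530


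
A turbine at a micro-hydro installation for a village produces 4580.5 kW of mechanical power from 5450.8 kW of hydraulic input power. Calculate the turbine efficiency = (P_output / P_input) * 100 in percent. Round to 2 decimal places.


Turbine efficiency = (output power / input power) * 100
eta = (4580.5 / 5450.8) * 100
eta = 84.03%

84.03


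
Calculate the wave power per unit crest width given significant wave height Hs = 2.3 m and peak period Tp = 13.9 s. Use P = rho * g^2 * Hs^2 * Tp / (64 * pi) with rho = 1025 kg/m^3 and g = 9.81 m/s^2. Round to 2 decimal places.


Apply wave power formula:
  g^2 = 9.81^2 = 96.2361
  Hs^2 = 2.3^2 = 5.29
  Numerator = rho * g^2 * Hs^2 * Tp = 1025 * 96.2361 * 5.29 * 13.9 = 7253245.09
  Denominator = 64 * pi = 201.0619
  P = 7253245.09 / 201.0619 = 36074.68 W/m

36074.68


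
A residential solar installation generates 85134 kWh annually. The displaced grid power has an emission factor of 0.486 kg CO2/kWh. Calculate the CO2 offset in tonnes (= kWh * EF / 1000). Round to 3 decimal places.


CO2 offset in kg = generation * emission_factor
CO2 offset = 85134 * 0.486 = 41375.12 kg
Convert to tonnes:
  CO2 offset = 41375.12 / 1000 = 41.375 tonnes

41.375


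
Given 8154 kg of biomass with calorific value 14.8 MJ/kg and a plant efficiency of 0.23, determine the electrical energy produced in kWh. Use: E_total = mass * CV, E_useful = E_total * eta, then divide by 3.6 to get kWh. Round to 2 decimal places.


Total energy = mass * CV = 8154 * 14.8 = 120679.2 MJ
Useful energy = total * eta = 120679.2 * 0.23 = 27756.22 MJ
Convert to kWh: 27756.22 / 3.6
Useful energy = 7710.06 kWh

7710.06


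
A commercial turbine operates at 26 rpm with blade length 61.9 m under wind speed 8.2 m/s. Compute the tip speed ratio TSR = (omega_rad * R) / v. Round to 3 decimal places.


Convert rotational speed to rad/s:
  omega = 26 * 2 * pi / 60 = 2.7227 rad/s
Compute tip speed:
  v_tip = omega * R = 2.7227 * 61.9 = 168.536 m/s
Tip speed ratio:
  TSR = v_tip / v_wind = 168.536 / 8.2 = 20.553

20.553


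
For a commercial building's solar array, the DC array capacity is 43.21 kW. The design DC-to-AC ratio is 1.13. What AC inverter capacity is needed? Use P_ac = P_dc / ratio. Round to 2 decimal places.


The inverter AC capacity is determined by the DC/AC ratio.
Given: P_dc = 43.21 kW, DC/AC ratio = 1.13
P_ac = P_dc / ratio = 43.21 / 1.13
P_ac = 38.24 kW

38.24
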